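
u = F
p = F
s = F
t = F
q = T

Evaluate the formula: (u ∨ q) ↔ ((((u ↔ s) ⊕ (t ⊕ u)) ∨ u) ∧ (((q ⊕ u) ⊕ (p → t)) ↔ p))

u ∨ q = F ∨ T = T
u ↔ s = F ↔ F = T
t ⊕ u = F ⊕ F = F
(u ↔ s) ⊕ (t ⊕ u) = T ⊕ F = T
((u ↔ s) ⊕ (t ⊕ u)) ∨ u = T ∨ F = T
q ⊕ u = T ⊕ F = T
p → t = F → F = T
(q ⊕ u) ⊕ (p → t) = T ⊕ T = F
((q ⊕ u) ⊕ (p → t)) ↔ p = F ↔ F = T
(((u ↔ s) ⊕ (t ⊕ u)) ∨ u) ∧ (((q ⊕ u) ⊕ (p → t)) ↔ p) = T ∧ T = T
(u ∨ q) ↔ ((((u ↔ s) ⊕ (t ⊕ u)) ∨ u) ∧ (((q ⊕ u) ⊕ (p → t)) ↔ p)) = T ↔ T = T

T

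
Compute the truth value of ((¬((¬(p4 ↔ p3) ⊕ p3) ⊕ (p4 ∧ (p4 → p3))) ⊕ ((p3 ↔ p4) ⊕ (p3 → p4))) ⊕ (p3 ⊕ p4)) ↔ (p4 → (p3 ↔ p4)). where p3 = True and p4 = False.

p4 ↔ p3 = False ↔ True = False
¬(p4 ↔ p3) = ¬False = True
¬(p4 ↔ p3) ⊕ p3 = True ⊕ True = False
p4 → p3 = False → True = True
p4 ∧ (p4 → p3) = False ∧ True = False
(¬(p4 ↔ p3) ⊕ p3) ⊕ (p4 ∧ (p4 → p3)) = False ⊕ False = False
¬((¬(p4 ↔ p3) ⊕ p3) ⊕ (p4 ∧ (p4 → p3))) = ¬False = True
p3 ↔ p4 = True ↔ False = False
p3 → p4 = True → False = False
(p3 ↔ p4) ⊕ (p3 → p4) = False ⊕ False = False
¬((¬(p4 ↔ p3) ⊕ p3) ⊕ (p4 ∧ (p4 → p3))) ⊕ ((p3 ↔ p4) ⊕ (p3 → p4)) = True ⊕ False = True
p3 ⊕ p4 = True ⊕ False = True
(¬((¬(p4 ↔ p3) ⊕ p3) ⊕ (p4 ∧ (p4 → p3))) ⊕ ((p3 ↔ p4) ⊕ (p3 → p4))) ⊕ (p3 ⊕ p4) = True ⊕ True = False
p3 ↔ p4 = True ↔ False = False
p4 → (p3 ↔ p4) = False → False = True
((¬((¬(p4 ↔ p3) ⊕ p3) ⊕ (p4 ∧ (p4 → p3))) ⊕ ((p3 ↔ p4) ⊕ (p3 → p4))) ⊕ (p3 ⊕ p4)) ↔ (p4 → (p3 ↔ p4)) = False ↔ True = False

False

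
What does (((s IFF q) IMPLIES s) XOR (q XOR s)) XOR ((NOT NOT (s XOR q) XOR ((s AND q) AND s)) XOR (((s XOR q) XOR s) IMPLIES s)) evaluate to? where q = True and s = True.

True

s IFF q = True IFF True = True
(s IFF q) IMPLIES s = True IMPLIES True = True
q XOR s = True XOR True = False
((s IFF q) IMPLIES s) XOR (q XOR s) = True XOR False = True
s XOR q = True XOR True = False
NOT (s XOR q) = NOT False = True
NOT NOT (s XOR q) = NOT True = False
s AND q = True AND True = True
(s AND q) AND s = True AND True = True
NOT NOT (s XOR q) XOR ((s AND q) AND s) = False XOR True = True
s XOR q = True XOR True = False
(s XOR q) XOR s = False XOR True = True
((s XOR q) XOR s) IMPLIES s = True IMPLIES True = True
(NOT NOT (s XOR q) XOR ((s AND q) AND s)) XOR (((s XOR q) XOR s) IMPLIES s) = True XOR True = False
(((s IFF q) IMPLIES s) XOR (q XOR s)) XOR ((NOT NOT (s XOR q) XOR ((s AND q) AND s)) XOR (((s XOR q) XOR s) IMPLIES s)) = True XOR False = True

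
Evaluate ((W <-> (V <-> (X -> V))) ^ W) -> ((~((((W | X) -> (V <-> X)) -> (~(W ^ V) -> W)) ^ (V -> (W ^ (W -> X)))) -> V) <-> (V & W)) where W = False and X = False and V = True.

X -> V = False -> True = True
V <-> (X -> V) = True <-> True = True
W <-> (V <-> (X -> V)) = False <-> True = False
(W <-> (V <-> (X -> V))) ^ W = False ^ False = False
W | X = False | False = False
V <-> X = True <-> False = False
(W | X) -> (V <-> X) = False -> False = True
W ^ V = False ^ True = True
~(W ^ V) = ~True = False
~(W ^ V) -> W = False -> False = True
((W | X) -> (V <-> X)) -> (~(W ^ V) -> W) = True -> True = True
W -> X = False -> False = True
W ^ (W -> X) = False ^ True = True
V -> (W ^ (W -> X)) = True -> True = True
(((W | X) -> (V <-> X)) -> (~(W ^ V) -> W)) ^ (V -> (W ^ (W -> X))) = True ^ True = False
~((((W | X) -> (V <-> X)) -> (~(W ^ V) -> W)) ^ (V -> (W ^ (W -> X)))) = ~False = True
~((((W | X) -> (V <-> X)) -> (~(W ^ V) -> W)) ^ (V -> (W ^ (W -> X)))) -> V = True -> True = True
V & W = True & False = False
(~((((W | X) -> (V <-> X)) -> (~(W ^ V) -> W)) ^ (V -> (W ^ (W -> X)))) -> V) <-> (V & W) = True <-> False = False
((W <-> (V <-> (X -> V))) ^ W) -> ((~((((W | X) -> (V <-> X)) -> (~(W ^ V) -> W)) ^ (V -> (W ^ (W -> X)))) -> V) <-> (V & W)) = False -> False = True

True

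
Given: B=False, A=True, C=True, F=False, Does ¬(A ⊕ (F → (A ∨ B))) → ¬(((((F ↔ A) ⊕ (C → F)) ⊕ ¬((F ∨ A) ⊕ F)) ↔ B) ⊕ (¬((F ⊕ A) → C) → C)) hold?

A ∨ B = True ∨ False = True
F → (A ∨ B) = False → True = True
A ⊕ (F → (A ∨ B)) = True ⊕ True = False
¬(A ⊕ (F → (A ∨ B))) = ¬False = True
F ↔ A = False ↔ True = False
C → F = True → False = False
(F ↔ A) ⊕ (C → F) = False ⊕ False = False
F ∨ A = False ∨ True = True
(F ∨ A) ⊕ F = True ⊕ False = True
¬((F ∨ A) ⊕ F) = ¬True = False
((F ↔ A) ⊕ (C → F)) ⊕ ¬((F ∨ A) ⊕ F) = False ⊕ False = False
(((F ↔ A) ⊕ (C → F)) ⊕ ¬((F ∨ A) ⊕ F)) ↔ B = False ↔ False = True
F ⊕ A = False ⊕ True = True
(F ⊕ A) → C = True → True = True
¬((F ⊕ A) → C) = ¬True = False
¬((F ⊕ A) → C) → C = False → True = True
((((F ↔ A) ⊕ (C → F)) ⊕ ¬((F ∨ A) ⊕ F)) ↔ B) ⊕ (¬((F ⊕ A) → C) → C) = True ⊕ True = False
¬(((((F ↔ A) ⊕ (C → F)) ⊕ ¬((F ∨ A) ⊕ F)) ↔ B) ⊕ (¬((F ⊕ A) → C) → C)) = ¬False = True
¬(A ⊕ (F → (A ∨ B))) → ¬(((((F ↔ A) ⊕ (C → F)) ⊕ ¬((F ∨ A) ⊕ F)) ↔ B) ⊕ (¬((F ⊕ A) → C) → C)) = True → True = True

True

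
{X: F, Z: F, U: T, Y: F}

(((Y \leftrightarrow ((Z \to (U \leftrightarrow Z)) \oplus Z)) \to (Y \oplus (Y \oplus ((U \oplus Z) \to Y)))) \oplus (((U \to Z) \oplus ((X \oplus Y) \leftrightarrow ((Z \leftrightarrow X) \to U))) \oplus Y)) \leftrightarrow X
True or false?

F

U \leftrightarrow Z = T \leftrightarrow F = F
Z \to (U \leftrightarrow Z) = F \to F = T
(Z \to (U \leftrightarrow Z)) \oplus Z = T \oplus F = T
Y \leftrightarrow ((Z \to (U \leftrightarrow Z)) \oplus Z) = F \leftrightarrow T = F
U \oplus Z = T \oplus F = T
(U \oplus Z) \to Y = T \to F = F
Y \oplus ((U \oplus Z) \to Y) = F \oplus F = F
Y \oplus (Y \oplus ((U \oplus Z) \to Y)) = F \oplus F = F
(Y \leftrightarrow ((Z \to (U \leftrightarrow Z)) \oplus Z)) \to (Y \oplus (Y \oplus ((U \oplus Z) \to Y))) = F \to F = T
U \to Z = T \to F = F
X \oplus Y = F \oplus F = F
Z \leftrightarrow X = F \leftrightarrow F = T
(Z \leftrightarrow X) \to U = T \to T = T
(X \oplus Y) \leftrightarrow ((Z \leftrightarrow X) \to U) = F \leftrightarrow T = F
(U \to Z) \oplus ((X \oplus Y) \leftrightarrow ((Z \leftrightarrow X) \to U)) = F \oplus F = F
((U \to Z) \oplus ((X \oplus Y) \leftrightarrow ((Z \leftrightarrow X) \to U))) \oplus Y = F \oplus F = F
((Y \leftrightarrow ((Z \to (U \leftrightarrow Z)) \oplus Z)) \to (Y \oplus (Y \oplus ((U \oplus Z) \to Y)))) \oplus (((U \to Z) \oplus ((X \oplus Y) \leftrightarrow ((Z \leftrightarrow X) \to U))) \oplus Y) = T \oplus F = T
(((Y \leftrightarrow ((Z \to (U \leftrightarrow Z)) \oplus Z)) \to (Y \oplus (Y \oplus ((U \oplus Z) \to Y)))) \oplus (((U \to Z) \oplus ((X \oplus Y) \leftrightarrow ((Z \leftrightarrow X) \to U))) \oplus Y)) \leftrightarrow X = T \leftrightarrow F = F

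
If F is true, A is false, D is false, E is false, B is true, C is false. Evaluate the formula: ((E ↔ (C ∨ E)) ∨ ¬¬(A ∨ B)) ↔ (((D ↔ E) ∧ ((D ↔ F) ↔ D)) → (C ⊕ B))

Substituting F=True, A=False, D=False, E=False, B=True, C=False:
C ∨ E = False ∨ False = False
E ↔ (C ∨ E) = False ↔ False = True
A ∨ B = False ∨ True = True
¬(A ∨ B) = ¬True = False
¬¬(A ∨ B) = ¬False = True
(E ↔ (C ∨ E)) ∨ ¬¬(A ∨ B) = True ∨ True = True
D ↔ E = False ↔ False = True
D ↔ F = False ↔ True = False
(D ↔ F) ↔ D = False ↔ False = True
(D ↔ E) ∧ ((D ↔ F) ↔ D) = True ∧ True = True
C ⊕ B = False ⊕ True = True
((D ↔ E) ∧ ((D ↔ F) ↔ D)) → (C ⊕ B) = True → True = True
((E ↔ (C ∨ E)) ∨ ¬¬(A ∨ B)) ↔ (((D ↔ E) ∧ ((D ↔ F) ↔ D)) → (C ⊕ B)) = True ↔ True = True

True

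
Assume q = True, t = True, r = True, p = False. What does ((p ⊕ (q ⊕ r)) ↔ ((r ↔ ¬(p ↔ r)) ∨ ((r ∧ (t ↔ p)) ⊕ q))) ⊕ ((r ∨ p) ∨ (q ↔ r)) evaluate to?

q ⊕ r = True ⊕ True = False
p ⊕ (q ⊕ r) = False ⊕ False = False
p ↔ r = False ↔ True = False
¬(p ↔ r) = ¬False = True
r ↔ ¬(p ↔ r) = True ↔ True = True
t ↔ p = True ↔ False = False
r ∧ (t ↔ p) = True ∧ False = False
(r ∧ (t ↔ p)) ⊕ q = False ⊕ True = True
(r ↔ ¬(p ↔ r)) ∨ ((r ∧ (t ↔ p)) ⊕ q) = True ∨ True = True
(p ⊕ (q ⊕ r)) ↔ ((r ↔ ¬(p ↔ r)) ∨ ((r ∧ (t ↔ p)) ⊕ q)) = False ↔ True = False
r ∨ p = True ∨ False = True
q ↔ r = True ↔ True = True
(r ∨ p) ∨ (q ↔ r) = True ∨ True = True
((p ⊕ (q ⊕ r)) ↔ ((r ↔ ¬(p ↔ r)) ∨ ((r ∧ (t ↔ p)) ⊕ q))) ⊕ ((r ∨ p) ∨ (q ↔ r)) = False ⊕ True = True

True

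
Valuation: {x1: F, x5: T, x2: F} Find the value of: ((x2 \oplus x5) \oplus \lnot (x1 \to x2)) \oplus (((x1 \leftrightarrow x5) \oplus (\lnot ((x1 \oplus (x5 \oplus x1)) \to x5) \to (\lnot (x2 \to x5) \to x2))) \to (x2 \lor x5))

x2 \oplus x5 = F \oplus T = T
x1 \to x2 = F \to F = T
\lnot (x1 \to x2) = \lnot T = F
(x2 \oplus x5) \oplus \lnot (x1 \to x2) = T \oplus F = T
x1 \leftrightarrow x5 = F \leftrightarrow T = F
x5 \oplus x1 = T \oplus F = T
x1 \oplus (x5 \oplus x1) = F \oplus T = T
(x1 \oplus (x5 \oplus x1)) \to x5 = T \to T = T
\lnot ((x1 \oplus (x5 \oplus x1)) \to x5) = \lnot T = F
x2 \to x5 = F \to T = T
\lnot (x2 \to x5) = \lnot T = F
\lnot (x2 \to x5) \to x2 = F \to F = T
\lnot ((x1 \oplus (x5 \oplus x1)) \to x5) \to (\lnot (x2 \to x5) \to x2) = F \to T = T
(x1 \leftrightarrow x5) \oplus (\lnot ((x1 \oplus (x5 \oplus x1)) \to x5) \to (\lnot (x2 \to x5) \to x2)) = F \oplus T = T
x2 \lor x5 = F \lor T = T
((x1 \leftrightarrow x5) \oplus (\lnot ((x1 \oplus (x5 \oplus x1)) \to x5) \to (\lnot (x2 \to x5) \to x2))) \to (x2 \lor x5) = T \to T = T
((x2 \oplus x5) \oplus \lnot (x1 \to x2)) \oplus (((x1 \leftrightarrow x5) \oplus (\lnot ((x1 \oplus (x5 \oplus x1)) \to x5) \to (\lnot (x2 \to x5) \to x2))) \to (x2 \lor x5)) = T \oplus T = F

F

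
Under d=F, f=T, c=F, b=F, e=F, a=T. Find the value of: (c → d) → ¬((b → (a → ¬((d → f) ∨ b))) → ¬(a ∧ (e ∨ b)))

F

Substituting d=F, f=T, c=F, b=F, e=F, a=T:
c → d = F → F = T
d → f = F → T = T
(d → f) ∨ b = T ∨ F = T
¬((d → f) ∨ b) = ¬T = F
a → ¬((d → f) ∨ b) = T → F = F
b → (a → ¬((d → f) ∨ b)) = F → F = T
e ∨ b = F ∨ F = F
a ∧ (e ∨ b) = T ∧ F = F
¬(a ∧ (e ∨ b)) = ¬F = T
(b → (a → ¬((d → f) ∨ b))) → ¬(a ∧ (e ∨ b)) = T → T = T
¬((b → (a → ¬((d → f) ∨ b))) → ¬(a ∧ (e ∨ b))) = ¬T = F
(c → d) → ¬((b → (a → ¬((d → f) ∨ b))) → ¬(a ∧ (e ∨ b))) = T → F = F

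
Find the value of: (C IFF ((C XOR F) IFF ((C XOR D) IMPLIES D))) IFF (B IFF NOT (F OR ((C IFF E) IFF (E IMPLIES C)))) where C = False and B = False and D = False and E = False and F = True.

False

Substituting C=False, B=False, D=False, E=False, F=True:
C XOR F = False XOR True = True
C XOR D = False XOR False = False
(C XOR D) IMPLIES D = False IMPLIES False = True
(C XOR F) IFF ((C XOR D) IMPLIES D) = True IFF True = True
C IFF ((C XOR F) IFF ((C XOR D) IMPLIES D)) = False IFF True = False
C IFF E = False IFF False = True
E IMPLIES C = False IMPLIES False = True
(C IFF E) IFF (E IMPLIES C) = True IFF True = True
F OR ((C IFF E) IFF (E IMPLIES C)) = True OR True = True
NOT (F OR ((C IFF E) IFF (E IMPLIES C))) = NOT True = False
B IFF NOT (F OR ((C IFF E) IFF (E IMPLIES C))) = False IFF False = True
(C IFF ((C XOR F) IFF ((C XOR D) IMPLIES D))) IFF (B IFF NOT (F OR ((C IFF E) IFF (E IMPLIES C)))) = False IFF True = False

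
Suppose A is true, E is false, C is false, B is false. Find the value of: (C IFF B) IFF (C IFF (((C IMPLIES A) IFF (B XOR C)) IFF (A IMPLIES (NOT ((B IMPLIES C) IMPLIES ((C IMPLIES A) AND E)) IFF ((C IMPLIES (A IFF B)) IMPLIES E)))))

false

C IFF B = false IFF false = true
C IMPLIES A = false IMPLIES true = true
B XOR C = false XOR false = false
(C IMPLIES A) IFF (B XOR C) = true IFF false = false
B IMPLIES C = false IMPLIES false = true
C IMPLIES A = false IMPLIES true = true
(C IMPLIES A) AND E = true AND false = false
(B IMPLIES C) IMPLIES ((C IMPLIES A) AND E) = true IMPLIES false = false
NOT ((B IMPLIES C) IMPLIES ((C IMPLIES A) AND E)) = NOT false = true
A IFF B = true IFF false = false
C IMPLIES (A IFF B) = false IMPLIES false = true
(C IMPLIES (A IFF B)) IMPLIES E = true IMPLIES false = false
NOT ((B IMPLIES C) IMPLIES ((C IMPLIES A) AND E)) IFF ((C IMPLIES (A IFF B)) IMPLIES E) = true IFF false = false
A IMPLIES (NOT ((B IMPLIES C) IMPLIES ((C IMPLIES A) AND E)) IFF ((C IMPLIES (A IFF B)) IMPLIES E)) = true IMPLIES false = false
((C IMPLIES A) IFF (B XOR C)) IFF (A IMPLIES (NOT ((B IMPLIES C) IMPLIES ((C IMPLIES A) AND E)) IFF ((C IMPLIES (A IFF B)) IMPLIES E))) = false IFF false = true
C IFF (((C IMPLIES A) IFF (B XOR C)) IFF (A IMPLIES (NOT ((B IMPLIES C) IMPLIES ((C IMPLIES A) AND E)) IFF ((C IMPLIES (A IFF B)) IMPLIES E)))) = false IFF true = false
(C IFF B) IFF (C IFF (((C IMPLIES A) IFF (B XOR C)) IFF (A IMPLIES (NOT ((B IMPLIES C) IMPLIES ((C IMPLIES A) AND E)) IFF ((C IMPLIES (A IFF B)) IMPLIES E))))) = true IFF false = false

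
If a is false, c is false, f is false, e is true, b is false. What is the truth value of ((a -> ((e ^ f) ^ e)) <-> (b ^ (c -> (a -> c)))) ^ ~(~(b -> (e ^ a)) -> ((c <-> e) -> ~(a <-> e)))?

Substituting a=0, c=0, f=0, e=1, b=0:
e ^ f = 1 ^ 0 = 1
(e ^ f) ^ e = 1 ^ 1 = 0
a -> ((e ^ f) ^ e) = 0 -> 0 = 1
a -> c = 0 -> 0 = 1
c -> (a -> c) = 0 -> 1 = 1
b ^ (c -> (a -> c)) = 0 ^ 1 = 1
(a -> ((e ^ f) ^ e)) <-> (b ^ (c -> (a -> c))) = 1 <-> 1 = 1
e ^ a = 1 ^ 0 = 1
b -> (e ^ a) = 0 -> 1 = 1
~(b -> (e ^ a)) = ~1 = 0
c <-> e = 0 <-> 1 = 0
a <-> e = 0 <-> 1 = 0
~(a <-> e) = ~0 = 1
(c <-> e) -> ~(a <-> e) = 0 -> 1 = 1
~(b -> (e ^ a)) -> ((c <-> e) -> ~(a <-> e)) = 0 -> 1 = 1
~(~(b -> (e ^ a)) -> ((c <-> e) -> ~(a <-> e))) = ~1 = 0
((a -> ((e ^ f) ^ e)) <-> (b ^ (c -> (a -> c)))) ^ ~(~(b -> (e ^ a)) -> ((c <-> e) -> ~(a <-> e))) = 1 ^ 0 = 1

1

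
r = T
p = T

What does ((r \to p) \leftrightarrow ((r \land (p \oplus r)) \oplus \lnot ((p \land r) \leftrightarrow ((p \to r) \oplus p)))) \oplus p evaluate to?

r \to p = T \to T = T
p \oplus r = T \oplus T = F
r \land (p \oplus r) = T \land F = F
p \land r = T \land T = T
p \to r = T \to T = T
(p \to r) \oplus p = T \oplus T = F
(p \land r) \leftrightarrow ((p \to r) \oplus p) = T \leftrightarrow F = F
\lnot ((p \land r) \leftrightarrow ((p \to r) \oplus p)) = \lnot F = T
(r \land (p \oplus r)) \oplus \lnot ((p \land r) \leftrightarrow ((p \to r) \oplus p)) = F \oplus T = T
(r \to p) \leftrightarrow ((r \land (p \oplus r)) \oplus \lnot ((p \land r) \leftrightarrow ((p \to r) \oplus p))) = T \leftrightarrow T = T
((r \to p) \leftrightarrow ((r \land (p \oplus r)) \oplus \lnot ((p \land r) \leftrightarrow ((p \to r) \oplus p)))) \oplus p = T \oplus T = F

F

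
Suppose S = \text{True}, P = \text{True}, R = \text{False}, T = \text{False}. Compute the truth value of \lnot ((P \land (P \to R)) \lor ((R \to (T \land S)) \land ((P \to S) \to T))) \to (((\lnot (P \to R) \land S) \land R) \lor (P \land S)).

P \to R = \text{True} \to \text{False} = \text{False}
P \land (P \to R) = \text{True} \land \text{False} = \text{False}
T \land S = \text{False} \land \text{True} = \text{False}
R \to (T \land S) = \text{False} \to \text{False} = \text{True}
P \to S = \text{True} \to \text{True} = \text{True}
(P \to S) \to T = \text{True} \to \text{False} = \text{False}
(R \to (T \land S)) \land ((P \to S) \to T) = \text{True} \land \text{False} = \text{False}
(P \land (P \to R)) \lor ((R \to (T \land S)) \land ((P \to S) \to T)) = \text{False} \lor \text{False} = \text{False}
\lnot ((P \land (P \to R)) \lor ((R \to (T \land S)) \land ((P \to S) \to T))) = \lnot \text{False} = \text{True}
P \to R = \text{True} \to \text{False} = \text{False}
\lnot (P \to R) = \lnot \text{False} = \text{True}
\lnot (P \to R) \land S = \text{True} \land \text{True} = \text{True}
(\lnot (P \to R) \land S) \land R = \text{True} \land \text{False} = \text{False}
P \land S = \text{True} \land \text{True} = \text{True}
((\lnot (P \to R) \land S) \land R) \lor (P \land S) = \text{False} \lor \text{True} = \text{True}
\lnot ((P \land (P \to R)) \lor ((R \to (T \land S)) \land ((P \to S) \to T))) \to (((\lnot (P \to R) \land S) \land R) \lor (P \land S)) = \text{True} \to \text{True} = \text{True}

\text{True}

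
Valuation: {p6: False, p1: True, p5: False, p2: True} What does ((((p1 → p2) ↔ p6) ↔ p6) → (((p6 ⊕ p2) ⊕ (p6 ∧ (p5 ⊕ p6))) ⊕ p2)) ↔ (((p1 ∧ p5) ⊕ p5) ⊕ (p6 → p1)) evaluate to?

False

p1 → p2 = True → True = True
(p1 → p2) ↔ p6 = True ↔ False = False
((p1 → p2) ↔ p6) ↔ p6 = False ↔ False = True
p6 ⊕ p2 = False ⊕ True = True
p5 ⊕ p6 = False ⊕ False = False
p6 ∧ (p5 ⊕ p6) = False ∧ False = False
(p6 ⊕ p2) ⊕ (p6 ∧ (p5 ⊕ p6)) = True ⊕ False = True
((p6 ⊕ p2) ⊕ (p6 ∧ (p5 ⊕ p6))) ⊕ p2 = True ⊕ True = False
(((p1 → p2) ↔ p6) ↔ p6) → (((p6 ⊕ p2) ⊕ (p6 ∧ (p5 ⊕ p6))) ⊕ p2) = True → False = False
p1 ∧ p5 = True ∧ False = False
(p1 ∧ p5) ⊕ p5 = False ⊕ False = False
p6 → p1 = False → True = True
((p1 ∧ p5) ⊕ p5) ⊕ (p6 → p1) = False ⊕ True = True
((((p1 → p2) ↔ p6) ↔ p6) → (((p6 ⊕ p2) ⊕ (p6 ∧ (p5 ⊕ p6))) ⊕ p2)) ↔ (((p1 ∧ p5) ⊕ p5) ⊕ (p6 → p1)) = False ↔ True = False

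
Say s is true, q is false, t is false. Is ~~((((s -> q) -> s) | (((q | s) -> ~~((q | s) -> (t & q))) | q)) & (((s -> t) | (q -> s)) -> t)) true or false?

False

s -> q = True -> False = False
(s -> q) -> s = False -> True = True
q | s = False | True = True
q | s = False | True = True
t & q = False & False = False
(q | s) -> (t & q) = True -> False = False
~((q | s) -> (t & q)) = ~False = True
~~((q | s) -> (t & q)) = ~True = False
(q | s) -> ~~((q | s) -> (t & q)) = True -> False = False
((q | s) -> ~~((q | s) -> (t & q))) | q = False | False = False
((s -> q) -> s) | (((q | s) -> ~~((q | s) -> (t & q))) | q) = True | False = True
s -> t = True -> False = False
q -> s = False -> True = True
(s -> t) | (q -> s) = False | True = True
((s -> t) | (q -> s)) -> t = True -> False = False
(((s -> q) -> s) | (((q | s) -> ~~((q | s) -> (t & q))) | q)) & (((s -> t) | (q -> s)) -> t) = True & False = False
~((((s -> q) -> s) | (((q | s) -> ~~((q | s) -> (t & q))) | q)) & (((s -> t) | (q -> s)) -> t)) = ~False = True
~~((((s -> q) -> s) | (((q | s) -> ~~((q | s) -> (t & q))) | q)) & (((s -> t) | (q -> s)) -> t)) = ~True = False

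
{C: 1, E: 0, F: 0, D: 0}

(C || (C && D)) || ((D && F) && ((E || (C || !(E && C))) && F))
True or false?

Substituting C=1, E=0, F=0, D=0:
C && D = 1 && 0 = 0
C || (C && D) = 1 || 0 = 1
D && F = 0 && 0 = 0
E && C = 0 && 1 = 0
!(E && C) = !0 = 1
C || !(E && C) = 1 || 1 = 1
E || (C || !(E && C)) = 0 || 1 = 1
(E || (C || !(E && C))) && F = 1 && 0 = 0
(D && F) && ((E || (C || !(E && C))) && F) = 0 && 0 = 0
(C || (C && D)) || ((D && F) && ((E || (C || !(E && C))) && F)) = 1 || 0 = 1

1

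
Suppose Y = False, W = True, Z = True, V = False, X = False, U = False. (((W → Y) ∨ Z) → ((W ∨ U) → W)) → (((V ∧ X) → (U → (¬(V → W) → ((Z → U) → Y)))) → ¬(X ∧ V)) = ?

Substituting Y=False, W=True, Z=True, V=False, X=False, U=False:
W → Y = True → False = False
(W → Y) ∨ Z = False ∨ True = True
W ∨ U = True ∨ False = True
(W ∨ U) → W = True → True = True
((W → Y) ∨ Z) → ((W ∨ U) → W) = True → True = True
V ∧ X = False ∧ False = False
V → W = False → True = True
¬(V → W) = ¬True = False
Z → U = True → False = False
(Z → U) → Y = False → False = True
¬(V → W) → ((Z → U) → Y) = False → True = True
U → (¬(V → W) → ((Z → U) → Y)) = False → True = True
(V ∧ X) → (U → (¬(V → W) → ((Z → U) → Y))) = False → True = True
X ∧ V = False ∧ False = False
¬(X ∧ V) = ¬False = True
((V ∧ X) → (U → (¬(V → W) → ((Z → U) → Y)))) → ¬(X ∧ V) = True → True = True
(((W → Y) ∨ Z) → ((W ∨ U) → W)) → (((V ∧ X) → (U → (¬(V → W) → ((Z → U) → Y)))) → ¬(X ∧ V)) = True → True = True

True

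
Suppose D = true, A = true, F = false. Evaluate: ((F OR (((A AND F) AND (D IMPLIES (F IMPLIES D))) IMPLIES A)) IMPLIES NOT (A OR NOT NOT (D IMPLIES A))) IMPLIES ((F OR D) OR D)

Substituting D=true, A=true, F=false:
A AND F = true AND false = false
F IMPLIES D = false IMPLIES true = true
D IMPLIES (F IMPLIES D) = true IMPLIES true = true
(A AND F) AND (D IMPLIES (F IMPLIES D)) = false AND true = false
((A AND F) AND (D IMPLIES (F IMPLIES D))) IMPLIES A = false IMPLIES true = true
F OR (((A AND F) AND (D IMPLIES (F IMPLIES D))) IMPLIES A) = false OR true = true
D IMPLIES A = true IMPLIES true = true
NOT (D IMPLIES A) = NOT true = false
NOT NOT (D IMPLIES A) = NOT false = true
A OR NOT NOT (D IMPLIES A) = true OR true = true
NOT (A OR NOT NOT (D IMPLIES A)) = NOT true = false
(F OR (((A AND F) AND (D IMPLIES (F IMPLIES D))) IMPLIES A)) IMPLIES NOT (A OR NOT NOT (D IMPLIES A)) = true IMPLIES false = false
F OR D = false OR true = true
(F OR D) OR D = true OR true = true
((F OR (((A AND F) AND (D IMPLIES (F IMPLIES D))) IMPLIES A)) IMPLIES NOT (A OR NOT NOT (D IMPLIES A))) IMPLIES ((F OR D) OR D) = false IMPLIES true = true

true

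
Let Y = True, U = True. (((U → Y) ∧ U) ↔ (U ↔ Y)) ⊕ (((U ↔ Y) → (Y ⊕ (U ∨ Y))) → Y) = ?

False

Substituting Y=True, U=True:
U → Y = True → True = True
(U → Y) ∧ U = True ∧ True = True
U ↔ Y = True ↔ True = True
((U → Y) ∧ U) ↔ (U ↔ Y) = True ↔ True = True
U ↔ Y = True ↔ True = True
U ∨ Y = True ∨ True = True
Y ⊕ (U ∨ Y) = True ⊕ True = False
(U ↔ Y) → (Y ⊕ (U ∨ Y)) = True → False = False
((U ↔ Y) → (Y ⊕ (U ∨ Y))) → Y = False → True = True
(((U → Y) ∧ U) ↔ (U ↔ Y)) ⊕ (((U ↔ Y) → (Y ⊕ (U ∨ Y))) → Y) = True ⊕ True = False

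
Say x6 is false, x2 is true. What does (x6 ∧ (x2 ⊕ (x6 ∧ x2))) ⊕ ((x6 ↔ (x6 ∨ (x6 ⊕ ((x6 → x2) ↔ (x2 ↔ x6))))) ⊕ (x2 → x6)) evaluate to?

T

Substituting x6=F, x2=T:
x6 ∧ x2 = F ∧ T = F
x2 ⊕ (x6 ∧ x2) = T ⊕ F = T
x6 ∧ (x2 ⊕ (x6 ∧ x2)) = F ∧ T = F
x6 → x2 = F → T = T
x2 ↔ x6 = T ↔ F = F
(x6 → x2) ↔ (x2 ↔ x6) = T ↔ F = F
x6 ⊕ ((x6 → x2) ↔ (x2 ↔ x6)) = F ⊕ F = F
x6 ∨ (x6 ⊕ ((x6 → x2) ↔ (x2 ↔ x6))) = F ∨ F = F
x6 ↔ (x6 ∨ (x6 ⊕ ((x6 → x2) ↔ (x2 ↔ x6)))) = F ↔ F = T
x2 → x6 = T → F = F
(x6 ↔ (x6 ∨ (x6 ⊕ ((x6 → x2) ↔ (x2 ↔ x6))))) ⊕ (x2 → x6) = T ⊕ F = T
(x6 ∧ (x2 ⊕ (x6 ∧ x2))) ⊕ ((x6 ↔ (x6 ∨ (x6 ⊕ ((x6 → x2) ↔ (x2 ↔ x6))))) ⊕ (x2 → x6)) = F ⊕ T = T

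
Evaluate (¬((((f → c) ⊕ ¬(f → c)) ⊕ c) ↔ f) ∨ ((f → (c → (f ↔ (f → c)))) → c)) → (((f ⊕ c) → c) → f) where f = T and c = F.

T

f → c = T → F = F
f → c = T → F = F
¬(f → c) = ¬F = T
(f → c) ⊕ ¬(f → c) = F ⊕ T = T
((f → c) ⊕ ¬(f → c)) ⊕ c = T ⊕ F = T
(((f → c) ⊕ ¬(f → c)) ⊕ c) ↔ f = T ↔ T = T
¬((((f → c) ⊕ ¬(f → c)) ⊕ c) ↔ f) = ¬T = F
f → c = T → F = F
f ↔ (f → c) = T ↔ F = F
c → (f ↔ (f → c)) = F → F = T
f → (c → (f ↔ (f → c))) = T → T = T
(f → (c → (f ↔ (f → c)))) → c = T → F = F
¬((((f → c) ⊕ ¬(f → c)) ⊕ c) ↔ f) ∨ ((f → (c → (f ↔ (f → c)))) → c) = F ∨ F = F
f ⊕ c = T ⊕ F = T
(f ⊕ c) → c = T → F = F
((f ⊕ c) → c) → f = F → T = T
(¬((((f → c) ⊕ ¬(f → c)) ⊕ c) ↔ f) ∨ ((f → (c → (f ↔ (f → c)))) → c)) → (((f ⊕ c) → c) → f) = F → T = T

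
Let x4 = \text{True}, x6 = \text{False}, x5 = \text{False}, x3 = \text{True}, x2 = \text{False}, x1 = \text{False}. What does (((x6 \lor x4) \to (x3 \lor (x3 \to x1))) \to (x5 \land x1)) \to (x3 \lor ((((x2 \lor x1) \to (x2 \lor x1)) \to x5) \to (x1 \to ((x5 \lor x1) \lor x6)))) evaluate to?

\text{True}

Substituting x4=\text{True}, x6=\text{False}, x5=\text{False}, x3=\text{True}, x2=\text{False}, x1=\text{False}:
x6 \lor x4 = \text{False} \lor \text{True} = \text{True}
x3 \to x1 = \text{True} \to \text{False} = \text{False}
x3 \lor (x3 \to x1) = \text{True} \lor \text{False} = \text{True}
(x6 \lor x4) \to (x3 \lor (x3 \to x1)) = \text{True} \to \text{True} = \text{True}
x5 \land x1 = \text{False} \land \text{False} = \text{False}
((x6 \lor x4) \to (x3 \lor (x3 \to x1))) \to (x5 \land x1) = \text{True} \to \text{False} = \text{False}
x2 \lor x1 = \text{False} \lor \text{False} = \text{False}
x2 \lor x1 = \text{False} \lor \text{False} = \text{False}
(x2 \lor x1) \to (x2 \lor x1) = \text{False} \to \text{False} = \text{True}
((x2 \lor x1) \to (x2 \lor x1)) \to x5 = \text{True} \to \text{False} = \text{False}
x5 \lor x1 = \text{False} \lor \text{False} = \text{False}
(x5 \lor x1) \lor x6 = \text{False} \lor \text{False} = \text{False}
x1 \to ((x5 \lor x1) \lor x6) = \text{False} \to \text{False} = \text{True}
(((x2 \lor x1) \to (x2 \lor x1)) \to x5) \to (x1 \to ((x5 \lor x1) \lor x6)) = \text{False} \to \text{True} = \text{True}
x3 \lor ((((x2 \lor x1) \to (x2 \lor x1)) \to x5) \to (x1 \to ((x5 \lor x1) \lor x6))) = \text{True} \lor \text{True} = \text{True}
(((x6 \lor x4) \to (x3 \lor (x3 \to x1))) \to (x5 \land x1)) \to (x3 \lor ((((x2 \lor x1) \to (x2 \lor x1)) \to x5) \to (x1 \to ((x5 \lor x1) \lor x6)))) = \text{False} \to \text{True} = \text{True}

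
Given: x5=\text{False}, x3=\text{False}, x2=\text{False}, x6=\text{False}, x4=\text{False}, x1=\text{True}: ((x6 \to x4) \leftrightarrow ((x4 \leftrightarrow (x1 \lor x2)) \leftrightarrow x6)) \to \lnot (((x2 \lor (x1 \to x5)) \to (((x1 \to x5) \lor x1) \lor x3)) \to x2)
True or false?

x6 \to x4 = \text{False} \to \text{False} = \text{True}
x1 \lor x2 = \text{True} \lor \text{False} = \text{True}
x4 \leftrightarrow (x1 \lor x2) = \text{False} \leftrightarrow \text{True} = \text{False}
(x4 \leftrightarrow (x1 \lor x2)) \leftrightarrow x6 = \text{False} \leftrightarrow \text{False} = \text{True}
(x6 \to x4) \leftrightarrow ((x4 \leftrightarrow (x1 \lor x2)) \leftrightarrow x6) = \text{True} \leftrightarrow \text{True} = \text{True}
x1 \to x5 = \text{True} \to \text{False} = \text{False}
x2 \lor (x1 \to x5) = \text{False} \lor \text{False} = \text{False}
x1 \to x5 = \text{True} \to \text{False} = \text{False}
(x1 \to x5) \lor x1 = \text{False} \lor \text{True} = \text{True}
((x1 \to x5) \lor x1) \lor x3 = \text{True} \lor \text{False} = \text{True}
(x2 \lor (x1 \to x5)) \to (((x1 \to x5) \lor x1) \lor x3) = \text{False} \to \text{True} = \text{True}
((x2 \lor (x1 \to x5)) \to (((x1 \to x5) \lor x1) \lor x3)) \to x2 = \text{True} \to \text{False} = \text{False}
\lnot (((x2 \lor (x1 \to x5)) \to (((x1 \to x5) \lor x1) \lor x3)) \to x2) = \lnot \text{False} = \text{True}
((x6 \to x4) \leftrightarrow ((x4 \leftrightarrow (x1 \lor x2)) \leftrightarrow x6)) \to \lnot (((x2 \lor (x1 \to x5)) \to (((x1 \to x5) \lor x1) \lor x3)) \to x2) = \text{True} \to \text{True} = \text{True}

\text{True}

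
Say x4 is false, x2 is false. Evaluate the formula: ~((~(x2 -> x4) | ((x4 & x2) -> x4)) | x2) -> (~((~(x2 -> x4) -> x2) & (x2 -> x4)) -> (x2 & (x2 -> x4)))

T

Substituting x4=F, x2=F:
x2 -> x4 = F -> F = T
~(x2 -> x4) = ~T = F
x4 & x2 = F & F = F
(x4 & x2) -> x4 = F -> F = T
~(x2 -> x4) | ((x4 & x2) -> x4) = F | T = T
(~(x2 -> x4) | ((x4 & x2) -> x4)) | x2 = T | F = T
~((~(x2 -> x4) | ((x4 & x2) -> x4)) | x2) = ~T = F
x2 -> x4 = F -> F = T
~(x2 -> x4) = ~T = F
~(x2 -> x4) -> x2 = F -> F = T
x2 -> x4 = F -> F = T
(~(x2 -> x4) -> x2) & (x2 -> x4) = T & T = T
~((~(x2 -> x4) -> x2) & (x2 -> x4)) = ~T = F
x2 -> x4 = F -> F = T
x2 & (x2 -> x4) = F & T = F
~((~(x2 -> x4) -> x2) & (x2 -> x4)) -> (x2 & (x2 -> x4)) = F -> F = T
~((~(x2 -> x4) | ((x4 & x2) -> x4)) | x2) -> (~((~(x2 -> x4) -> x2) & (x2 -> x4)) -> (x2 & (x2 -> x4))) = F -> T = T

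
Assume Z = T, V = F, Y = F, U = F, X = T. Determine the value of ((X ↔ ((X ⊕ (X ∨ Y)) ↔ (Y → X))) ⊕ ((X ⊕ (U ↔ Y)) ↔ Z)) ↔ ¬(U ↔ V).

T

X ∨ Y = T ∨ F = T
X ⊕ (X ∨ Y) = T ⊕ T = F
Y → X = F → T = T
(X ⊕ (X ∨ Y)) ↔ (Y → X) = F ↔ T = F
X ↔ ((X ⊕ (X ∨ Y)) ↔ (Y → X)) = T ↔ F = F
U ↔ Y = F ↔ F = T
X ⊕ (U ↔ Y) = T ⊕ T = F
(X ⊕ (U ↔ Y)) ↔ Z = F ↔ T = F
(X ↔ ((X ⊕ (X ∨ Y)) ↔ (Y → X))) ⊕ ((X ⊕ (U ↔ Y)) ↔ Z) = F ⊕ F = F
U ↔ V = F ↔ F = T
¬(U ↔ V) = ¬T = F
((X ↔ ((X ⊕ (X ∨ Y)) ↔ (Y → X))) ⊕ ((X ⊕ (U ↔ Y)) ↔ Z)) ↔ ¬(U ↔ V) = F ↔ F = T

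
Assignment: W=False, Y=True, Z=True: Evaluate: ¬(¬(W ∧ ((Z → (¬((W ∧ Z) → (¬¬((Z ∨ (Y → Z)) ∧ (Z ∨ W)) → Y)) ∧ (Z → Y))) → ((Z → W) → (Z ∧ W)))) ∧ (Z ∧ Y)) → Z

W ∧ Z = False ∧ True = False
Y → Z = True → True = True
Z ∨ (Y → Z) = True ∨ True = True
Z ∨ W = True ∨ False = True
(Z ∨ (Y → Z)) ∧ (Z ∨ W) = True ∧ True = True
¬((Z ∨ (Y → Z)) ∧ (Z ∨ W)) = ¬True = False
¬¬((Z ∨ (Y → Z)) ∧ (Z ∨ W)) = ¬False = True
¬¬((Z ∨ (Y → Z)) ∧ (Z ∨ W)) → Y = True → True = True
(W ∧ Z) → (¬¬((Z ∨ (Y → Z)) ∧ (Z ∨ W)) → Y) = False → True = True
¬((W ∧ Z) → (¬¬((Z ∨ (Y → Z)) ∧ (Z ∨ W)) → Y)) = ¬True = False
Z → Y = True → True = True
¬((W ∧ Z) → (¬¬((Z ∨ (Y → Z)) ∧ (Z ∨ W)) → Y)) ∧ (Z → Y) = False ∧ True = False
Z → (¬((W ∧ Z) → (¬¬((Z ∨ (Y → Z)) ∧ (Z ∨ W)) → Y)) ∧ (Z → Y)) = True → False = False
Z → W = True → False = False
Z ∧ W = True ∧ False = False
(Z → W) → (Z ∧ W) = False → False = True
(Z → (¬((W ∧ Z) → (¬¬((Z ∨ (Y → Z)) ∧ (Z ∨ W)) → Y)) ∧ (Z → Y))) → ((Z → W) → (Z ∧ W)) = False → True = True
W ∧ ((Z → (¬((W ∧ Z) → (¬¬((Z ∨ (Y → Z)) ∧ (Z ∨ W)) → Y)) ∧ (Z → Y))) → ((Z → W) → (Z ∧ W))) = False ∧ True = False
¬(W ∧ ((Z → (¬((W ∧ Z) → (¬¬((Z ∨ (Y → Z)) ∧ (Z ∨ W)) → Y)) ∧ (Z → Y))) → ((Z → W) → (Z ∧ W)))) = ¬False = True
Z ∧ Y = True ∧ True = True
¬(W ∧ ((Z → (¬((W ∧ Z) → (¬¬((Z ∨ (Y → Z)) ∧ (Z ∨ W)) → Y)) ∧ (Z → Y))) → ((Z → W) → (Z ∧ W)))) ∧ (Z ∧ Y) = True ∧ True = True
¬(¬(W ∧ ((Z → (¬((W ∧ Z) → (¬¬((Z ∨ (Y → Z)) ∧ (Z ∨ W)) → Y)) ∧ (Z → Y))) → ((Z → W) → (Z ∧ W)))) ∧ (Z ∧ Y)) = ¬True = False
¬(¬(W ∧ ((Z → (¬((W ∧ Z) → (¬¬((Z ∨ (Y → Z)) ∧ (Z ∨ W)) → Y)) ∧ (Z → Y))) → ((Z → W) → (Z ∧ W)))) ∧ (Z ∧ Y)) → Z = False → True = True

True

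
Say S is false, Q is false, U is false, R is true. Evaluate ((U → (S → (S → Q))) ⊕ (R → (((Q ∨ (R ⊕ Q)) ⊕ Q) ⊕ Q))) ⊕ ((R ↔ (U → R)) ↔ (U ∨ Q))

False

S → Q = False → False = True
S → (S → Q) = False → True = True
U → (S → (S → Q)) = False → True = True
R ⊕ Q = True ⊕ False = True
Q ∨ (R ⊕ Q) = False ∨ True = True
(Q ∨ (R ⊕ Q)) ⊕ Q = True ⊕ False = True
((Q ∨ (R ⊕ Q)) ⊕ Q) ⊕ Q = True ⊕ False = True
R → (((Q ∨ (R ⊕ Q)) ⊕ Q) ⊕ Q) = True → True = True
(U → (S → (S → Q))) ⊕ (R → (((Q ∨ (R ⊕ Q)) ⊕ Q) ⊕ Q)) = True ⊕ True = False
U → R = False → True = True
R ↔ (U → R) = True ↔ True = True
U ∨ Q = False ∨ False = False
(R ↔ (U → R)) ↔ (U ∨ Q) = True ↔ False = False
((U → (S → (S → Q))) ⊕ (R → (((Q ∨ (R ⊕ Q)) ⊕ Q) ⊕ Q))) ⊕ ((R ↔ (U → R)) ↔ (U ∨ Q)) = False ⊕ False = False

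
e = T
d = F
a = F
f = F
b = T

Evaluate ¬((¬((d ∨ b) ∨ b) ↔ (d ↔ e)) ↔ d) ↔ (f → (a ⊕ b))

d ∨ b = F ∨ T = T
(d ∨ b) ∨ b = T ∨ T = T
¬((d ∨ b) ∨ b) = ¬T = F
d ↔ e = F ↔ T = F
¬((d ∨ b) ∨ b) ↔ (d ↔ e) = F ↔ F = T
(¬((d ∨ b) ∨ b) ↔ (d ↔ e)) ↔ d = T ↔ F = F
¬((¬((d ∨ b) ∨ b) ↔ (d ↔ e)) ↔ d) = ¬F = T
a ⊕ b = F ⊕ T = T
f → (a ⊕ b) = F → T = T
¬((¬((d ∨ b) ∨ b) ↔ (d ↔ e)) ↔ d) ↔ (f → (a ⊕ b)) = T ↔ T = T

T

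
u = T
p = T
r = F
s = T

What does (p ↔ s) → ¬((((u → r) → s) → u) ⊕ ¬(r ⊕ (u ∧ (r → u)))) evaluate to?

F

Substituting u=T, p=T, r=F, s=T:
p ↔ s = T ↔ T = T
u → r = T → F = F
(u → r) → s = F → T = T
((u → r) → s) → u = T → T = T
r → u = F → T = T
u ∧ (r → u) = T ∧ T = T
r ⊕ (u ∧ (r → u)) = F ⊕ T = T
¬(r ⊕ (u ∧ (r → u))) = ¬T = F
(((u → r) → s) → u) ⊕ ¬(r ⊕ (u ∧ (r → u))) = T ⊕ F = T
¬((((u → r) → s) → u) ⊕ ¬(r ⊕ (u ∧ (r → u)))) = ¬T = F
(p ↔ s) → ¬((((u → r) → s) → u) ⊕ ¬(r ⊕ (u ∧ (r → u)))) = T → F = F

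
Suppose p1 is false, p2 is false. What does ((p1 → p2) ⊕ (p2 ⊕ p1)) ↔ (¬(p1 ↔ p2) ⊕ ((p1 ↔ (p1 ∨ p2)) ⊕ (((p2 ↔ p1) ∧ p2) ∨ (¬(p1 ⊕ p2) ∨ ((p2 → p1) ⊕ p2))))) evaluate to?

p1 → p2 = F → F = T
p2 ⊕ p1 = F ⊕ F = F
(p1 → p2) ⊕ (p2 ⊕ p1) = T ⊕ F = T
p1 ↔ p2 = F ↔ F = T
¬(p1 ↔ p2) = ¬T = F
p1 ∨ p2 = F ∨ F = F
p1 ↔ (p1 ∨ p2) = F ↔ F = T
p2 ↔ p1 = F ↔ F = T
(p2 ↔ p1) ∧ p2 = T ∧ F = F
p1 ⊕ p2 = F ⊕ F = F
¬(p1 ⊕ p2) = ¬F = T
p2 → p1 = F → F = T
(p2 → p1) ⊕ p2 = T ⊕ F = T
¬(p1 ⊕ p2) ∨ ((p2 → p1) ⊕ p2) = T ∨ T = T
((p2 ↔ p1) ∧ p2) ∨ (¬(p1 ⊕ p2) ∨ ((p2 → p1) ⊕ p2)) = F ∨ T = T
(p1 ↔ (p1 ∨ p2)) ⊕ (((p2 ↔ p1) ∧ p2) ∨ (¬(p1 ⊕ p2) ∨ ((p2 → p1) ⊕ p2))) = T ⊕ T = F
¬(p1 ↔ p2) ⊕ ((p1 ↔ (p1 ∨ p2)) ⊕ (((p2 ↔ p1) ∧ p2) ∨ (¬(p1 ⊕ p2) ∨ ((p2 → p1) ⊕ p2)))) = F ⊕ F = F
((p1 → p2) ⊕ (p2 ⊕ p1)) ↔ (¬(p1 ↔ p2) ⊕ ((p1 ↔ (p1 ∨ p2)) ⊕ (((p2 ↔ p1) ∧ p2) ∨ (¬(p1 ⊕ p2) ∨ ((p2 → p1) ⊕ p2))))) = T ↔ F = F

F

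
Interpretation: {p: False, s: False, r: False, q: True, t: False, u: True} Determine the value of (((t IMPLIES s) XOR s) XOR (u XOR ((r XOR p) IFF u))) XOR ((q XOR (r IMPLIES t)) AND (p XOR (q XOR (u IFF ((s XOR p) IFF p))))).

False

Substituting p=False, s=False, r=False, q=True, t=False, u=True:
t IMPLIES s = False IMPLIES False = True
(t IMPLIES s) XOR s = True XOR False = True
r XOR p = False XOR False = False
(r XOR p) IFF u = False IFF True = False
u XOR ((r XOR p) IFF u) = True XOR False = True
((t IMPLIES s) XOR s) XOR (u XOR ((r XOR p) IFF u)) = True XOR True = False
r IMPLIES t = False IMPLIES False = True
q XOR (r IMPLIES t) = True XOR True = False
s XOR p = False XOR False = False
(s XOR p) IFF p = False IFF False = True
u IFF ((s XOR p) IFF p) = True IFF True = True
q XOR (u IFF ((s XOR p) IFF p)) = True XOR True = False
p XOR (q XOR (u IFF ((s XOR p) IFF p))) = False XOR False = False
(q XOR (r IMPLIES t)) AND (p XOR (q XOR (u IFF ((s XOR p) IFF p)))) = False AND False = False
(((t IMPLIES s) XOR s) XOR (u XOR ((r XOR p) IFF u))) XOR ((q XOR (r IMPLIES t)) AND (p XOR (q XOR (u IFF ((s XOR p) IFF p))))) = False XOR False = False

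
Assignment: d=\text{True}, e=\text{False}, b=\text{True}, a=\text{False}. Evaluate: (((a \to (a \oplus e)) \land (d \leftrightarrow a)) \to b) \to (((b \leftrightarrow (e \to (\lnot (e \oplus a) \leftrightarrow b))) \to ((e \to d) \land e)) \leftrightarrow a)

\text{True}

a \oplus e = \text{False} \oplus \text{False} = \text{False}
a \to (a \oplus e) = \text{False} \to \text{False} = \text{True}
d \leftrightarrow a = \text{True} \leftrightarrow \text{False} = \text{False}
(a \to (a \oplus e)) \land (d \leftrightarrow a) = \text{True} \land \text{False} = \text{False}
((a \to (a \oplus e)) \land (d \leftrightarrow a)) \to b = \text{False} \to \text{True} = \text{True}
e \oplus a = \text{False} \oplus \text{False} = \text{False}
\lnot (e \oplus a) = \lnot \text{False} = \text{True}
\lnot (e \oplus a) \leftrightarrow b = \text{True} \leftrightarrow \text{True} = \text{True}
e \to (\lnot (e \oplus a) \leftrightarrow b) = \text{False} \to \text{True} = \text{True}
b \leftrightarrow (e \to (\lnot (e \oplus a) \leftrightarrow b)) = \text{True} \leftrightarrow \text{True} = \text{True}
e \to d = \text{False} \to \text{True} = \text{True}
(e \to d) \land e = \text{True} \land \text{False} = \text{False}
(b \leftrightarrow (e \to (\lnot (e \oplus a) \leftrightarrow b))) \to ((e \to d) \land e) = \text{True} \to \text{False} = \text{False}
((b \leftrightarrow (e \to (\lnot (e \oplus a) \leftrightarrow b))) \to ((e \to d) \land e)) \leftrightarrow a = \text{False} \leftrightarrow \text{False} = \text{True}
(((a \to (a \oplus e)) \land (d \leftrightarrow a)) \to b) \to (((b \leftrightarrow (e \to (\lnot (e \oplus a) \leftrightarrow b))) \to ((e \to d) \land e)) \leftrightarrow a) = \text{True} \to \text{True} = \text{True}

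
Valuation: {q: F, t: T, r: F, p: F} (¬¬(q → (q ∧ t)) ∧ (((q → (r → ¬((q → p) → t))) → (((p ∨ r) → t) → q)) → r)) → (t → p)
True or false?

F

q ∧ t = F ∧ T = F
q → (q ∧ t) = F → F = T
¬(q → (q ∧ t)) = ¬T = F
¬¬(q → (q ∧ t)) = ¬F = T
q → p = F → F = T
(q → p) → t = T → T = T
¬((q → p) → t) = ¬T = F
r → ¬((q → p) → t) = F → F = T
q → (r → ¬((q → p) → t)) = F → T = T
p ∨ r = F ∨ F = F
(p ∨ r) → t = F → T = T
((p ∨ r) → t) → q = T → F = F
(q → (r → ¬((q → p) → t))) → (((p ∨ r) → t) → q) = T → F = F
((q → (r → ¬((q → p) → t))) → (((p ∨ r) → t) → q)) → r = F → F = T
¬¬(q → (q ∧ t)) ∧ (((q → (r → ¬((q → p) → t))) → (((p ∨ r) → t) → q)) → r) = T ∧ T = T
t → p = T → F = F
(¬¬(q → (q ∧ t)) ∧ (((q → (r → ¬((q → p) → t))) → (((p ∨ r) → t) → q)) → r)) → (t → p) = T → F = F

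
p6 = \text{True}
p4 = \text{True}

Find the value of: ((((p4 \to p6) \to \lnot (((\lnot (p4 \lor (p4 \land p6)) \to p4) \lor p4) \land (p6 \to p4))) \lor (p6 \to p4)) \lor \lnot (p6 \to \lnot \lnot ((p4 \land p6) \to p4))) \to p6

\text{True}

Substituting p6=\text{True}, p4=\text{True}:
p4 \to p6 = \text{True} \to \text{True} = \text{True}
p4 \land p6 = \text{True} \land \text{True} = \text{True}
p4 \lor (p4 \land p6) = \text{True} \lor \text{True} = \text{True}
\lnot (p4 \lor (p4 \land p6)) = \lnot \text{True} = \text{False}
\lnot (p4 \lor (p4 \land p6)) \to p4 = \text{False} \to \text{True} = \text{True}
(\lnot (p4 \lor (p4 \land p6)) \to p4) \lor p4 = \text{True} \lor \text{True} = \text{True}
p6 \to p4 = \text{True} \to \text{True} = \text{True}
((\lnot (p4 \lor (p4 \land p6)) \to p4) \lor p4) \land (p6 \to p4) = \text{True} \land \text{True} = \text{True}
\lnot (((\lnot (p4 \lor (p4 \land p6)) \to p4) \lor p4) \land (p6 \to p4)) = \lnot \text{True} = \text{False}
(p4 \to p6) \to \lnot (((\lnot (p4 \lor (p4 \land p6)) \to p4) \lor p4) \land (p6 \to p4)) = \text{True} \to \text{False} = \text{False}
p6 \to p4 = \text{True} \to \text{True} = \text{True}
((p4 \to p6) \to \lnot (((\lnot (p4 \lor (p4 \land p6)) \to p4) \lor p4) \land (p6 \to p4))) \lor (p6 \to p4) = \text{False} \lor \text{True} = \text{True}
p4 \land p6 = \text{True} \land \text{True} = \text{True}
(p4 \land p6) \to p4 = \text{True} \to \text{True} = \text{True}
\lnot ((p4 \land p6) \to p4) = \lnot \text{True} = \text{False}
\lnot \lnot ((p4 \land p6) \to p4) = \lnot \text{False} = \text{True}
p6 \to \lnot \lnot ((p4 \land p6) \to p4) = \text{True} \to \text{True} = \text{True}
\lnot (p6 \to \lnot \lnot ((p4 \land p6) \to p4)) = \lnot \text{True} = \text{False}
(((p4 \to p6) \to \lnot (((\lnot (p4 \lor (p4 \land p6)) \to p4) \lor p4) \land (p6 \to p4))) \lor (p6 \to p4)) \lor \lnot (p6 \to \lnot \lnot ((p4 \land p6) \to p4)) = \text{True} \lor \text{False} = \text{True}
((((p4 \to p6) \to \lnot (((\lnot (p4 \lor (p4 \land p6)) \to p4) \lor p4) \land (p6 \to p4))) \lor (p6 \to p4)) \lor \lnot (p6 \to \lnot \lnot ((p4 \land p6) \to p4))) \to p6 = \text{True} \to \text{True} = \text{True}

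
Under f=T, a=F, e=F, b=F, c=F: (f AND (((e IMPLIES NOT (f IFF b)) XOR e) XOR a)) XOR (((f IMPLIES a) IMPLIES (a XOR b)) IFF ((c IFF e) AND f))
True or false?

F

Substituting f=T, a=F, e=F, b=F, c=F:
f IFF b = T IFF F = F
NOT (f IFF b) = NOT F = T
e IMPLIES NOT (f IFF b) = F IMPLIES T = T
(e IMPLIES NOT (f IFF b)) XOR e = T XOR F = T
((e IMPLIES NOT (f IFF b)) XOR e) XOR a = T XOR F = T
f AND (((e IMPLIES NOT (f IFF b)) XOR e) XOR a) = T AND T = T
f IMPLIES a = T IMPLIES F = F
a XOR b = F XOR F = F
(f IMPLIES a) IMPLIES (a XOR b) = F IMPLIES F = T
c IFF e = F IFF F = T
(c IFF e) AND f = T AND T = T
((f IMPLIES a) IMPLIES (a XOR b)) IFF ((c IFF e) AND f) = T IFF T = T
(f AND (((e IMPLIES NOT (f IFF b)) XOR e) XOR a)) XOR (((f IMPLIES a) IMPLIES (a XOR b)) IFF ((c IFF e) AND f)) = T XOR T = F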